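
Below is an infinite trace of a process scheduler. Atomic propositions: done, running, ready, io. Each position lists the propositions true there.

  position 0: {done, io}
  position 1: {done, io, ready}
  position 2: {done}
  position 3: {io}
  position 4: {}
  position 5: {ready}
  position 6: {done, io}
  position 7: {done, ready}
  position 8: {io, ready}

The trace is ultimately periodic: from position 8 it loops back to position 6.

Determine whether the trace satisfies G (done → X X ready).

No

done → X X ready must hold at every position from 0 onward. It fails at position 0, so G (done → X X ready) is false.
Positions where done holds: 0, 1, 2, 6, 7.
Check X X ready at each: 0→fails, 1→fails, 2→fails, 6→ok, 7→fails.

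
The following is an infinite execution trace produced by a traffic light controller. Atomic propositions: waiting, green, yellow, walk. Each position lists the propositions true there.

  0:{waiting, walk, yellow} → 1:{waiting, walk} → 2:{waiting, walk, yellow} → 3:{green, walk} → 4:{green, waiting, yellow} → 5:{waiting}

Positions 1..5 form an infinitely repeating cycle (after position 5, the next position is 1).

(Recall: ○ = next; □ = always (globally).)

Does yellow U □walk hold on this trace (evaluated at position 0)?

Does not hold

Walking from position 0: at position 1, □walk has not yet held and yellow fails, so yellow U □walk is false.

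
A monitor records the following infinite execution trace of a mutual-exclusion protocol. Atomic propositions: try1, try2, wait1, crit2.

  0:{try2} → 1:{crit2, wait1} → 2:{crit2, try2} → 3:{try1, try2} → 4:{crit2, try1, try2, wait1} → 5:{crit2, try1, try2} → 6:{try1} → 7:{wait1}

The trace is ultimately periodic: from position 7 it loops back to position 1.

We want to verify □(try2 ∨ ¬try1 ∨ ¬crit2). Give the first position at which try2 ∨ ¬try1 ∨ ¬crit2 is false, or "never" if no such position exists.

try2 ∨ ¬try1 ∨ ¬crit2 holds at every position 0..7, and those are all the positions the trace ever visits, so the invariant □(try2 ∨ ¬try1 ∨ ¬crit2) is never violated.

never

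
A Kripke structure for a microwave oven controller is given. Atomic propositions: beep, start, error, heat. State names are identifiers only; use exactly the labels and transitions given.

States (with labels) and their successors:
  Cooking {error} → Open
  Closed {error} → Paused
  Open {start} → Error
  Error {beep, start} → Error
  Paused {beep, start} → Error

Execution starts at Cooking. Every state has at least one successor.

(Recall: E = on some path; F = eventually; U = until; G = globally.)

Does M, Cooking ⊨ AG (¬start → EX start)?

States satisfying ¬start → EX start: {Cooking, Closed, Open, Error, Paused}.
States satisfying AG (¬start → EX start): {Cooking, Closed, Open, Error, Paused}.
Every state reachable from Cooking satisfies ¬start → EX start.
Cooking ∈ Sat(AG (¬start → EX start)).

Satisfied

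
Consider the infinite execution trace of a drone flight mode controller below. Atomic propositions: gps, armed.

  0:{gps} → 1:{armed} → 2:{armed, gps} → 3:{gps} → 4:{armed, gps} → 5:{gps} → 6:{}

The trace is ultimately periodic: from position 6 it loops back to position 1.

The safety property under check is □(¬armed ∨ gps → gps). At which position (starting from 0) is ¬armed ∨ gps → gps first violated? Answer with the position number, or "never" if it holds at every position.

6

Check ¬armed ∨ gps → gps at each position in order: 0 ✓, 1 ✓, 2 ✓, 3 ✓, 4 ✓, 5 ✓.
At position 6 the labels are {}, so ¬armed ∨ gps → gps is false there. This is the first violation.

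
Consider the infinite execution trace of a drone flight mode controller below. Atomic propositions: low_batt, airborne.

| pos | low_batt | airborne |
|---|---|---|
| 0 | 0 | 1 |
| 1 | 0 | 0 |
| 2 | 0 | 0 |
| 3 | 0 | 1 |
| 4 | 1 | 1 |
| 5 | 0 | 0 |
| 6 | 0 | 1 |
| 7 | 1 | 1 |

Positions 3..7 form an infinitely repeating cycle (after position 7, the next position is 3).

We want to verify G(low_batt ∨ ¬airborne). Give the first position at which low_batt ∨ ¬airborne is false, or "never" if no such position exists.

0

At position 0 the labels are {airborne}, so low_batt ∨ ¬airborne is false there. This is the first violation.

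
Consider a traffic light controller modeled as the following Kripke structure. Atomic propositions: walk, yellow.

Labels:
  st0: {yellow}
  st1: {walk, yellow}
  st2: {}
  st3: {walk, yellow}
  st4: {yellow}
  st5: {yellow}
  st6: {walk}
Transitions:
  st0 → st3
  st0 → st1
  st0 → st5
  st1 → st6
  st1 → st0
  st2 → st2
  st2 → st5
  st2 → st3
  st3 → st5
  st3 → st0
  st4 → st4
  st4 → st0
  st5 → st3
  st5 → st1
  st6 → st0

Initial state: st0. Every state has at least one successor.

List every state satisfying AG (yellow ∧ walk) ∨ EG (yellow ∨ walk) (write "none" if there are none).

{st0, st1, st3, st4, st5, st6}

States satisfying yellow ∧ walk: {st1, st3}.
States satisfying AG (yellow ∧ walk): ∅.
States satisfying yellow ∨ walk: {st0, st1, st3, st4, st5, st6}.
States satisfying EG (yellow ∨ walk): {st0, st1, st3, st4, st5, st6}.
States satisfying AG (yellow ∧ walk) ∨ EG (yellow ∨ walk): {st0, st1, st3, st4, st5, st6}.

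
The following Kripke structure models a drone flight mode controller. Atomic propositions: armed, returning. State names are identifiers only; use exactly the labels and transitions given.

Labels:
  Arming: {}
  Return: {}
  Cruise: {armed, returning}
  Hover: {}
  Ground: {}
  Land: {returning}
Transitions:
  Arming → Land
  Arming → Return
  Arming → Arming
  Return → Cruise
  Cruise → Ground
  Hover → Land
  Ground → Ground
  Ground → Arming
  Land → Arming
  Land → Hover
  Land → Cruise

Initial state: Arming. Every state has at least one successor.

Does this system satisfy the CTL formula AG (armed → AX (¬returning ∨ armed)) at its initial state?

Satisfied

States satisfying armed → AX (¬returning ∨ armed): {Arming, Return, Cruise, Hover, Ground, Land}.
States satisfying AG (armed → AX (¬returning ∨ armed)): {Arming, Return, Cruise, Hover, Ground, Land}.
Every state reachable from Arming satisfies armed → AX (¬returning ∨ armed).
Arming ∈ Sat(AG (armed → AX (¬returning ∨ armed))).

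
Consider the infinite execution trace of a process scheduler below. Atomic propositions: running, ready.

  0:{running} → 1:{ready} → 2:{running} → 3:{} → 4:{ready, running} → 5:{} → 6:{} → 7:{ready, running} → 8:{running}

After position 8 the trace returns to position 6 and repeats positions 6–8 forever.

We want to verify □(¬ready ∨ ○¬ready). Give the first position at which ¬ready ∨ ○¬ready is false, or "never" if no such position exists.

¬ready ∨ ○¬ready holds at every position 0..8, and those are all the positions the trace ever visits, so the invariant □(¬ready ∨ ○¬ready) is never violated.

never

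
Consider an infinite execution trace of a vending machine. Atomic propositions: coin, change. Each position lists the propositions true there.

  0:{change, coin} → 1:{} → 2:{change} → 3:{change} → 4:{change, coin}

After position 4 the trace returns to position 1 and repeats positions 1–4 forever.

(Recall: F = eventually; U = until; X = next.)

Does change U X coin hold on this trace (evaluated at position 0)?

Walking from position 0: at position 1, X coin has not yet held and change fails, so change U X coin is false.

No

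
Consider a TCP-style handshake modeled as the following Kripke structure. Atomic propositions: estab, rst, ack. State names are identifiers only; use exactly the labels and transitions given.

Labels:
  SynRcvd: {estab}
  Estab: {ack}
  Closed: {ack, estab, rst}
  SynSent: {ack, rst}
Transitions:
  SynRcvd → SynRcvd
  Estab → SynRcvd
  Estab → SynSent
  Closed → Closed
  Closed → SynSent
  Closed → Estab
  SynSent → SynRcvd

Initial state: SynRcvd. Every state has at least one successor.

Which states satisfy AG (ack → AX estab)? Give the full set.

{SynRcvd, SynSent}

States satisfying ack → AX estab: {SynRcvd, SynSent}.
States satisfying AG (ack → AX estab): {SynRcvd, SynSent}.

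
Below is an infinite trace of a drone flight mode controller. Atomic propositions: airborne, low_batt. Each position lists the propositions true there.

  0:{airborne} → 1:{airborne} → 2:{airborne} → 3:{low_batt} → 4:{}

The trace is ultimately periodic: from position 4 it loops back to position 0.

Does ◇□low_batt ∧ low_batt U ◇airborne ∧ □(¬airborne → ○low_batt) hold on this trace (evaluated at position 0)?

□low_batt is false at every position 0..4, so it never becomes true and ◇□low_batt fails.
At position 0: ◇□low_batt is false; low_batt U ◇airborne ∧ □(¬airborne → ○low_batt) is false; so ◇□low_batt ∧ low_batt U ◇airborne ∧ □(¬airborne → ○low_batt) is false.

Does not hold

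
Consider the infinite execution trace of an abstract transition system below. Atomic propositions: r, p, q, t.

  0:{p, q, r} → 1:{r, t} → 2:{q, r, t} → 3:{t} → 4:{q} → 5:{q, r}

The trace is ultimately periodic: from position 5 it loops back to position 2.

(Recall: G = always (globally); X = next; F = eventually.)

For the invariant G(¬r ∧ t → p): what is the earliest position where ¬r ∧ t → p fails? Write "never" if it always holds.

Check ¬r ∧ t → p at each position in order: 0 ✓, 1 ✓, 2 ✓.
At position 3 the labels are {t}, so ¬r ∧ t → p is false there. This is the first violation.

3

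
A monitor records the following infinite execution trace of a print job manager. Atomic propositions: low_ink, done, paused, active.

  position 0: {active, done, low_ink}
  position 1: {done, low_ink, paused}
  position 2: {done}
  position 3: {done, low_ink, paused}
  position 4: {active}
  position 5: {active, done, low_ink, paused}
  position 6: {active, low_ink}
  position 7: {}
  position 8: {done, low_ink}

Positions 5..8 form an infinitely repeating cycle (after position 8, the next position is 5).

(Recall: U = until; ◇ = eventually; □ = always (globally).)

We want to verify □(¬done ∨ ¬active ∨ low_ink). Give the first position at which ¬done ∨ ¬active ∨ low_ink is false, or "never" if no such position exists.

¬done ∨ ¬active ∨ low_ink holds at every position 0..8, and those are all the positions the trace ever visits, so the invariant □(¬done ∨ ¬active ∨ low_ink) is never violated.

never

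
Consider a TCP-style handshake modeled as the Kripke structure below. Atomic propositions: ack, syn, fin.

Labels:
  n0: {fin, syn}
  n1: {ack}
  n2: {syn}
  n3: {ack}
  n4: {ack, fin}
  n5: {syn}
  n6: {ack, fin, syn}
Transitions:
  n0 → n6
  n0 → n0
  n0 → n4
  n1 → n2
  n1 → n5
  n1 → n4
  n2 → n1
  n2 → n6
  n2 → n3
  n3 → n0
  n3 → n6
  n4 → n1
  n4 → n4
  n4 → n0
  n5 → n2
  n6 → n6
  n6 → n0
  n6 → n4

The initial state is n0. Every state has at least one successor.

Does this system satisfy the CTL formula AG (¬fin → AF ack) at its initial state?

Holds

States satisfying ¬fin → AF ack: {n0, n1, n2, n3, n4, n5, n6}.
States satisfying AG (¬fin → AF ack): {n0, n1, n2, n3, n4, n5, n6}.
Every state reachable from n0 satisfies ¬fin → AF ack.
n0 ∈ Sat(AG (¬fin → AF ack)).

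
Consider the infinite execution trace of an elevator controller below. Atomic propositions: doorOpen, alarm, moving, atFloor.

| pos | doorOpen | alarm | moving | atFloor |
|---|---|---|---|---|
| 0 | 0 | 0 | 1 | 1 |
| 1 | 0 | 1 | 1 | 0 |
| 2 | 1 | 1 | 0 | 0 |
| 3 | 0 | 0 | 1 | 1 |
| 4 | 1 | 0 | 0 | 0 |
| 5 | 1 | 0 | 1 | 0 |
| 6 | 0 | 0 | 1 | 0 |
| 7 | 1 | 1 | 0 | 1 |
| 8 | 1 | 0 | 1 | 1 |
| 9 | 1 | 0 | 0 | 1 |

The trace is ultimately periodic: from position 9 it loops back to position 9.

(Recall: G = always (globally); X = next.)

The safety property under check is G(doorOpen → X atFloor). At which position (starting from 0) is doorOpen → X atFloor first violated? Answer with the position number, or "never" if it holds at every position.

Check doorOpen → X atFloor at each position in order: 0 ✓, 1 ✓, 2 ✓, 3 ✓.
At position 4 the labels are {doorOpen} and the next position 5 has {doorOpen, moving}, so doorOpen → X atFloor is false there. This is the first violation.

4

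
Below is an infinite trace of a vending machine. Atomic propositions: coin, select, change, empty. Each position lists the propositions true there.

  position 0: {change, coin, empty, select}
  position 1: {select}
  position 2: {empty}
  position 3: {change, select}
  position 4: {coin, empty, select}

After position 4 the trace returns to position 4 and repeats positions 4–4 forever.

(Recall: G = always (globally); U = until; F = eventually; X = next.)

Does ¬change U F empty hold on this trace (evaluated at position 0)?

Walking from position 0: F empty first holds at position 0, and ¬change holds at every earlier position along the way, so ¬change U F empty holds.

Holds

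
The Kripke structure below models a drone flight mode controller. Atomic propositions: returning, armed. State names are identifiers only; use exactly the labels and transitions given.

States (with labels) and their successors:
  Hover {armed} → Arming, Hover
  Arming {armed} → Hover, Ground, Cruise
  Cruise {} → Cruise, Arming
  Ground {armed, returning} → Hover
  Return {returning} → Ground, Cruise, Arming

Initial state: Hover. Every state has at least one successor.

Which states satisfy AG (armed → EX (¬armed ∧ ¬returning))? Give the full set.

none

States satisfying armed → EX (¬armed ∧ ¬returning): {Arming, Cruise, Return}.
States satisfying AG (armed → EX (¬armed ∧ ¬returning)): ∅.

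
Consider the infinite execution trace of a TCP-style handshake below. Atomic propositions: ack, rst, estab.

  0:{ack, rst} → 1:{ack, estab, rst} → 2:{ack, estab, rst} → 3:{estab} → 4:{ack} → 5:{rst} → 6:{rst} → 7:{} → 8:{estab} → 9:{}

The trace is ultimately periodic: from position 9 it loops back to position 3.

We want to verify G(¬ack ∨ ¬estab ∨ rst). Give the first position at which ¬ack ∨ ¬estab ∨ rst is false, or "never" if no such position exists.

¬ack ∨ ¬estab ∨ rst holds at every position 0..9, and those are all the positions the trace ever visits, so the invariant G(¬ack ∨ ¬estab ∨ rst) is never violated.

never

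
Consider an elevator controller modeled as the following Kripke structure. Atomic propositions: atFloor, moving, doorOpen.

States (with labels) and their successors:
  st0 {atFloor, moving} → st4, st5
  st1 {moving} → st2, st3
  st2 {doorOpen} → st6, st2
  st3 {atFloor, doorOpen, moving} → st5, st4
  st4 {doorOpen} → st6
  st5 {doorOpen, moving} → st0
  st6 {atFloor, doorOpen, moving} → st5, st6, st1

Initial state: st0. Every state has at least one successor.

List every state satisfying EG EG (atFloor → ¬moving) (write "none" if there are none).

States satisfying EG (atFloor → ¬moving): {st1, st2}.
States satisfying EG EG (atFloor → ¬moving): {st1, st2}.

{st1, st2}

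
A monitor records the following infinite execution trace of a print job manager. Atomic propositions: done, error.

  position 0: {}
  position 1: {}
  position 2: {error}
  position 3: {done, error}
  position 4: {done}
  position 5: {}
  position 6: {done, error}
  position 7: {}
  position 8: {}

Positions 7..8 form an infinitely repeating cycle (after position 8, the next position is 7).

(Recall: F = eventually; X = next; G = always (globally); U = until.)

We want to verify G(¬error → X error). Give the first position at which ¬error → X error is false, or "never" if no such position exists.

0

At position 0 the labels are {} and the next position 1 has {}, so ¬error → X error is false there. This is the first violation.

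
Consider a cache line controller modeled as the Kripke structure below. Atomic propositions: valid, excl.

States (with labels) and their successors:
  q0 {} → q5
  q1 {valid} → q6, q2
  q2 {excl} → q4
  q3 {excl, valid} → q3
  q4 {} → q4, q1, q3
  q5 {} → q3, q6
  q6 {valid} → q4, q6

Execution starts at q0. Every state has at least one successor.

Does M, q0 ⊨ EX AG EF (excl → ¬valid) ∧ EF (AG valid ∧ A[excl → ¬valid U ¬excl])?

Violated

States satisfying AG EF (excl → ¬valid): ∅.
States satisfying EX AG EF (excl → ¬valid): ∅.
States satisfying AG valid ∧ A[excl → ¬valid U ¬excl]: ∅.
States satisfying EF (AG valid ∧ A[excl → ¬valid U ¬excl]): ∅.
States satisfying EX AG EF (excl → ¬valid) ∧ EF (AG valid ∧ A[excl → ¬valid U ¬excl]): ∅.
q0 ∉ Sat(EX AG EF (excl → ¬valid) ∧ EF (AG valid ∧ A[excl → ¬valid U ¬excl])).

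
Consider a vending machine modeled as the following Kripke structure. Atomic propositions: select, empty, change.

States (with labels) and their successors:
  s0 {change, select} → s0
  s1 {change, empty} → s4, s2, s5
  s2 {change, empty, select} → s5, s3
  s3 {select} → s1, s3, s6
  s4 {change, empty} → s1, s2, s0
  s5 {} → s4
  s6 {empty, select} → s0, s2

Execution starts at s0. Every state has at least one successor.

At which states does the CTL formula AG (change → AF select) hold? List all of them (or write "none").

{s0}

States satisfying change → AF select: {s0, s2, s3, s5, s6}.
States satisfying AG (change → AF select): {s0}.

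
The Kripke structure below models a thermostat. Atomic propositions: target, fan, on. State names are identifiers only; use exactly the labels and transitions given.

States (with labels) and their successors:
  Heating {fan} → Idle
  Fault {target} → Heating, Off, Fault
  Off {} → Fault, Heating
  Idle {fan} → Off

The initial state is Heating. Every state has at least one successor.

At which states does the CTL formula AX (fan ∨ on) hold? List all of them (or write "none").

States satisfying fan ∨ on: {Heating, Idle}.
States satisfying AX (fan ∨ on): {Heating}.

{Heating}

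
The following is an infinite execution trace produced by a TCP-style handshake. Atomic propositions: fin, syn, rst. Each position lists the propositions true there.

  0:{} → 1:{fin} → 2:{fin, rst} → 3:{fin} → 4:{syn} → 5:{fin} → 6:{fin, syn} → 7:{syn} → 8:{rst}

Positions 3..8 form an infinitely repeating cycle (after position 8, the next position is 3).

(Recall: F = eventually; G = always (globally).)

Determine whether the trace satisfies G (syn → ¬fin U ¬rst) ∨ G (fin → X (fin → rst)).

Holds

syn → ¬fin U ¬rst holds at every position 0..8, and those are all positions ever visited, so G (syn → ¬fin U ¬rst) holds.
Positions where syn holds: 4, 6, 7.
Check ¬fin U ¬rst at each: 4→ok, 6→ok, 7→ok.
fin → X (fin → rst) must hold at every position from 0 onward. It fails at position 2, so G (fin → X (fin → rst)) is false.
Positions where fin holds: 1, 2, 3, 5, 6.
Check X (fin → rst) at each: 1→ok, 2→fails, 3→ok, 5→fails, 6→ok.
At position 0: G (syn → ¬fin U ¬rst) is true; G (fin → X (fin → rst)) is false; so G (syn → ¬fin U ¬rst) ∨ G (fin → X (fin → rst)) is true.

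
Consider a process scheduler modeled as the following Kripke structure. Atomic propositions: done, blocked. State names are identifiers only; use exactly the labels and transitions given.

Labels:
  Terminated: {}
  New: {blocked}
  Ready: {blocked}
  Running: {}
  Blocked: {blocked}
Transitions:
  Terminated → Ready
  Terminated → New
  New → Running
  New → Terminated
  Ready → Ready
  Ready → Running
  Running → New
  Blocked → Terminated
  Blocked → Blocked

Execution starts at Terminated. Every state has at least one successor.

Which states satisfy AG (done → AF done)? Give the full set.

{Terminated, New, Ready, Running, Blocked}

States satisfying done → AF done: {Terminated, New, Ready, Running, Blocked}.
States satisfying AG (done → AF done): {Terminated, New, Ready, Running, Blocked}.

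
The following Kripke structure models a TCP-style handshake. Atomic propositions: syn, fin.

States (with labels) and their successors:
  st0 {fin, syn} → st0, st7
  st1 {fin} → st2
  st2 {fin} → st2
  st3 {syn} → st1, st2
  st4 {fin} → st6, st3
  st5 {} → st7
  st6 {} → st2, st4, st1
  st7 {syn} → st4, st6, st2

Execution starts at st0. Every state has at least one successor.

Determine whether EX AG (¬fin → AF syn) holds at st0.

States satisfying AG (¬fin → AF syn): {st1, st2, st3}.
States satisfying EX AG (¬fin → AF syn): {st1, st2, st3, st4, st6, st7}.
No suitable path/successor from st0 witnesses the formula.
st0 ∉ Sat(EX AG (¬fin → AF syn)).

Violated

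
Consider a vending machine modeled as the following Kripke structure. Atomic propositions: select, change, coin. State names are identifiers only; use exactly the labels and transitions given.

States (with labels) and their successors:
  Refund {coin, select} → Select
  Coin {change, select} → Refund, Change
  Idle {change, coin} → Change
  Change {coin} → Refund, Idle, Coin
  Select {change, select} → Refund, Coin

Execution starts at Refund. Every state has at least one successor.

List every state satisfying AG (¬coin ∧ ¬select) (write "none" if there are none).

States satisfying ¬coin ∧ ¬select: ∅.
States satisfying AG (¬coin ∧ ¬select): ∅.

none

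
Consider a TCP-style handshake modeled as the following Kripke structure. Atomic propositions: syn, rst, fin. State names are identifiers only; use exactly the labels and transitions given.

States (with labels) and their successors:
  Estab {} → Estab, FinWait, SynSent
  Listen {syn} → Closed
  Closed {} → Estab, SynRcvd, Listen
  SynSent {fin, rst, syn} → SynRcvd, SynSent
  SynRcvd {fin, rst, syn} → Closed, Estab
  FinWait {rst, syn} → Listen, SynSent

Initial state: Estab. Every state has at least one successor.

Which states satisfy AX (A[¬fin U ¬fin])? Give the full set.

States satisfying A[¬fin U ¬fin]: {Estab, Listen, Closed, FinWait}.
States satisfying AX (A[¬fin U ¬fin]): {Listen, SynRcvd}.

{Listen, SynRcvd}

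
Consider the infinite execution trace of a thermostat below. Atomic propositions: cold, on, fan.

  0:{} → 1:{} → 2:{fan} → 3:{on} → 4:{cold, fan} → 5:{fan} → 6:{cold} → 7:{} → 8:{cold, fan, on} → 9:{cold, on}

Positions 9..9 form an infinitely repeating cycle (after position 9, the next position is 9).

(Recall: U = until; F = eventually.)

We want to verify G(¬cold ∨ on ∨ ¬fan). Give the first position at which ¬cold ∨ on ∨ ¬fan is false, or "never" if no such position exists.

Check ¬cold ∨ on ∨ ¬fan at each position in order: 0 ✓, 1 ✓, 2 ✓, 3 ✓.
At position 4 the labels are {cold, fan}, so ¬cold ∨ on ∨ ¬fan is false there. This is the first violation.

4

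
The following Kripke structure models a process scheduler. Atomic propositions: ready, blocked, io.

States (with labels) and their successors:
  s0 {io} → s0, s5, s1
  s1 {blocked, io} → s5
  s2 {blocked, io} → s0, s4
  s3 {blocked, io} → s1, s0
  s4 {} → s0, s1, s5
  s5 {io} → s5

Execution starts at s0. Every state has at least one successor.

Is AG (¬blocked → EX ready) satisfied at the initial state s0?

States satisfying ¬blocked → EX ready: {s1, s2, s3}.
States satisfying AG (¬blocked → EX ready): ∅.
s0 is reachable from s0 and violates ¬blocked → EX ready, so AG fails at s0.
s0 ∉ Sat(AG (¬blocked → EX ready)).

No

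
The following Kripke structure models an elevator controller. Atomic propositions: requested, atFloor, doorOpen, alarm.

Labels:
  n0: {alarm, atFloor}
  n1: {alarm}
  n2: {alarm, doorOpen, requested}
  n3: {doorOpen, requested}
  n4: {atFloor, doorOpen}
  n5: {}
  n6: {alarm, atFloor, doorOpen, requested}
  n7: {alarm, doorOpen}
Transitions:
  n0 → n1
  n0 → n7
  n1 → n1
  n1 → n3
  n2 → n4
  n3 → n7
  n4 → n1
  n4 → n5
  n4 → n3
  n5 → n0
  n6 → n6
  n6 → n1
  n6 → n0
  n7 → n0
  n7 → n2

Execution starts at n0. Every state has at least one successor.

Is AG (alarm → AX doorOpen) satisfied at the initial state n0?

Does not hold

States satisfying alarm → AX doorOpen: {n2, n3, n4, n5}.
States satisfying AG (alarm → AX doorOpen): ∅.
n0 is reachable from n0 and violates alarm → AX doorOpen, so AG fails at n0.
n0 ∉ Sat(AG (alarm → AX doorOpen)).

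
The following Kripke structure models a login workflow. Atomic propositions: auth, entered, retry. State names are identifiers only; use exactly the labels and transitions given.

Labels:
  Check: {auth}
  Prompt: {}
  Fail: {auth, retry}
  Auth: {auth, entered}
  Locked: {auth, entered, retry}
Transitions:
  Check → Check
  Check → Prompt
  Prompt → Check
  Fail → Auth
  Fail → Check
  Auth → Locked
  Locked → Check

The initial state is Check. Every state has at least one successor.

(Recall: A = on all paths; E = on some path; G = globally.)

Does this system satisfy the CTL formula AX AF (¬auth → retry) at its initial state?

Holds

States satisfying AF (¬auth → retry): {Check, Prompt, Fail, Auth, Locked}.
States satisfying AX AF (¬auth → retry): {Check, Prompt, Fail, Auth, Locked}.
Check ∈ Sat(AX AF (¬auth → retry)).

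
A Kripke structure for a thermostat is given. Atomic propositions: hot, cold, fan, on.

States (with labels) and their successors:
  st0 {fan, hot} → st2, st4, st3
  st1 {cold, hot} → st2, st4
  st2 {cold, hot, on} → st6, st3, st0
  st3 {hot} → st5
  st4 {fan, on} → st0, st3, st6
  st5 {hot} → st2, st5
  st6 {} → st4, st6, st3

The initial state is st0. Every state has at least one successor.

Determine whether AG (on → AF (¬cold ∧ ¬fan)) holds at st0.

States satisfying on → AF (¬cold ∧ ¬fan): {st0, st1, st3, st5, st6}.
States satisfying AG (on → AF (¬cold ∧ ¬fan)): ∅.
st2 is reachable from st0 and violates on → AF (¬cold ∧ ¬fan), so AG fails at st0.
st0 ∉ Sat(AG (on → AF (¬cold ∧ ¬fan))).

Violated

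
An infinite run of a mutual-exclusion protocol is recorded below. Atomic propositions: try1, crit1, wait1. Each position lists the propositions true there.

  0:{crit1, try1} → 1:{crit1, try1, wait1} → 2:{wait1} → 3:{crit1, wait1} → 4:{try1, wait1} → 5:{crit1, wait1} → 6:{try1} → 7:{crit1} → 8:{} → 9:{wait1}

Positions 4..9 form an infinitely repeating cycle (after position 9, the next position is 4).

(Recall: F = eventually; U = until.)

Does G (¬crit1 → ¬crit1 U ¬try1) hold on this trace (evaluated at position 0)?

¬crit1 → ¬crit1 U ¬try1 holds at every position 0..9, and those are all positions ever visited, so G (¬crit1 → ¬crit1 U ¬try1) holds.
Positions where ¬crit1 holds: 2, 4, 6, 8, 9.
Check ¬crit1 U ¬try1 at each: 2→ok, 4→ok, 6→ok, 8→ok, 9→ok.

Yes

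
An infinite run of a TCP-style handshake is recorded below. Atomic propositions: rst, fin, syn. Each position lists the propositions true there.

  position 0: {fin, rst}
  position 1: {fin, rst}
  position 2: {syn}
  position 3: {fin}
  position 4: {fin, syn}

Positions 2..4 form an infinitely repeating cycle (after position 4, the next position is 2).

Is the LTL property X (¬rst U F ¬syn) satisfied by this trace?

The position after 0 is 1; ¬rst U F ¬syn is true there.

Yes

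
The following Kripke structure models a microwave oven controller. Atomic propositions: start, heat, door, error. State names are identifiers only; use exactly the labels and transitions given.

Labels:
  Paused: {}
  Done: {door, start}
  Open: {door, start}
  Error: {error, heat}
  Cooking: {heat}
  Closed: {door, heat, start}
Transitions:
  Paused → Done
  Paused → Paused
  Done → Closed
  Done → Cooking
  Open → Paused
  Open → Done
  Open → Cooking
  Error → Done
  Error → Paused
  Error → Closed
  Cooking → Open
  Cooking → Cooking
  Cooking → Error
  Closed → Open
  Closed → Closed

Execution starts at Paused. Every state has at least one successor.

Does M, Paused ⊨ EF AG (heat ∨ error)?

Does not hold

States satisfying AG (heat ∨ error): ∅.
States satisfying EF AG (heat ∨ error): ∅.
No suitable path/successor from Paused witnesses the formula.
Paused ∉ Sat(EF AG (heat ∨ error)).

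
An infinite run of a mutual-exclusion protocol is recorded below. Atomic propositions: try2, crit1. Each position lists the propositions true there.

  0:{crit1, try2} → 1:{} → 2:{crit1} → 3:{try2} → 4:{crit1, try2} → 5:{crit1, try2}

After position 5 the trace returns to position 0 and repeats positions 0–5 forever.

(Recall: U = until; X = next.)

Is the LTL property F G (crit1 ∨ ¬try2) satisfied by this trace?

G (crit1 ∨ ¬try2) is false at every position 0..5, so it never becomes true and F G (crit1 ∨ ¬try2) fails.

Violated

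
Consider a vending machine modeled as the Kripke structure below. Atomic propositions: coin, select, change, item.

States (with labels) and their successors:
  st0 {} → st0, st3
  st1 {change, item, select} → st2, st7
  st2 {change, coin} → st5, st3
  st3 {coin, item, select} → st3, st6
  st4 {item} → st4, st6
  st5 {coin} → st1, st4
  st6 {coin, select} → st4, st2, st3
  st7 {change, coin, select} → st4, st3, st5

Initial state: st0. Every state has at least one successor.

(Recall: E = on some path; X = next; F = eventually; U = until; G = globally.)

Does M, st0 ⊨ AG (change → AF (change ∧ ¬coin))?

States satisfying change → AF (change ∧ ¬coin): {st0, st1, st3, st4, st5, st6}.
States satisfying AG (change → AF (change ∧ ¬coin)): ∅.
st2 is reachable from st0 and violates change → AF (change ∧ ¬coin), so AG fails at st0.
st0 ∉ Sat(AG (change → AF (change ∧ ¬coin))).

Does not hold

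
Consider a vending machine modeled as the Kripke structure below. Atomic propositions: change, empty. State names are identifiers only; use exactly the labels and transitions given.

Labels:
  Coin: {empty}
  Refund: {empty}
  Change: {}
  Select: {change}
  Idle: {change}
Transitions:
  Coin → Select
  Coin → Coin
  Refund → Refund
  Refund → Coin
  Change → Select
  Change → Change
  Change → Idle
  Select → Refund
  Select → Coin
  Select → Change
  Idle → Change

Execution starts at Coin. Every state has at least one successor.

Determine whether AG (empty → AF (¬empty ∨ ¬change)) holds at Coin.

Satisfied

States satisfying empty → AF (¬empty ∨ ¬change): {Coin, Refund, Change, Select, Idle}.
States satisfying AG (empty → AF (¬empty ∨ ¬change)): {Coin, Refund, Change, Select, Idle}.
Every state reachable from Coin satisfies empty → AF (¬empty ∨ ¬change).
Coin ∈ Sat(AG (empty → AF (¬empty ∨ ¬change))).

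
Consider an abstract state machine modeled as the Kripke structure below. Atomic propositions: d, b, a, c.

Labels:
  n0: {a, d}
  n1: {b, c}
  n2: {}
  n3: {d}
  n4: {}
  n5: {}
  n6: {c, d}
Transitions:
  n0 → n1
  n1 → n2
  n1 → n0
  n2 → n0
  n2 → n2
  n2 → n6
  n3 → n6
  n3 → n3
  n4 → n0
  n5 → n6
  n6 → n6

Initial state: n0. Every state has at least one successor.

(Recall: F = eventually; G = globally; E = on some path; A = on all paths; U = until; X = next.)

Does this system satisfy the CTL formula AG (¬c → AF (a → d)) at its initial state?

States satisfying ¬c → AF (a → d): {n0, n1, n2, n3, n4, n5, n6}.
States satisfying AG (¬c → AF (a → d)): {n0, n1, n2, n3, n4, n5, n6}.
Every state reachable from n0 satisfies ¬c → AF (a → d).
n0 ∈ Sat(AG (¬c → AF (a → d))).

Holds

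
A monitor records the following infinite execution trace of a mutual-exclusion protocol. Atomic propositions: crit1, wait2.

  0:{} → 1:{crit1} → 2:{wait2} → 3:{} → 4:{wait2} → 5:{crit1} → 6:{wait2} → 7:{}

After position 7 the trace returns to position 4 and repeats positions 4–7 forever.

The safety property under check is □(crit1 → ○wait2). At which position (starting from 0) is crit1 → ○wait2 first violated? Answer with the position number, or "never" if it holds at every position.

never

crit1 → ○wait2 holds at every position 0..7, and those are all the positions the trace ever visits, so the invariant □(crit1 → ○wait2) is never violated.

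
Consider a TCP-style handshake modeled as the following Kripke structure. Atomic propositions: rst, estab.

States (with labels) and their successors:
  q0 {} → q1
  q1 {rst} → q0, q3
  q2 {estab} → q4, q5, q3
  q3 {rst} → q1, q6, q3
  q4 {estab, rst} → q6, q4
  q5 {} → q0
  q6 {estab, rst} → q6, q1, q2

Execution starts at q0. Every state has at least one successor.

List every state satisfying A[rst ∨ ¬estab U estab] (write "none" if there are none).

{q2, q4, q6}

States satisfying rst ∨ ¬estab: {q0, q1, q3, q4, q5, q6}.
States satisfying estab: {q2, q4, q6}.
States satisfying A[rst ∨ ¬estab U estab]: {q2, q4, q6}.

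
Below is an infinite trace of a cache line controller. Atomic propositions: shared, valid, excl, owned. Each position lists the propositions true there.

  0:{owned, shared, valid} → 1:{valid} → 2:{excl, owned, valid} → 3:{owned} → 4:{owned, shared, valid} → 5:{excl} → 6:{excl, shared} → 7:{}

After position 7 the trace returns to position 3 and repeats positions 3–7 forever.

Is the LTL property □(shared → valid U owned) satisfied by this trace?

shared → valid U owned must hold at every position from 0 onward. It fails at position 6, so □(shared → valid U owned) is false.
Positions where shared holds: 0, 4, 6.
Check valid U owned at each: 0→ok, 4→ok, 6→fails.

No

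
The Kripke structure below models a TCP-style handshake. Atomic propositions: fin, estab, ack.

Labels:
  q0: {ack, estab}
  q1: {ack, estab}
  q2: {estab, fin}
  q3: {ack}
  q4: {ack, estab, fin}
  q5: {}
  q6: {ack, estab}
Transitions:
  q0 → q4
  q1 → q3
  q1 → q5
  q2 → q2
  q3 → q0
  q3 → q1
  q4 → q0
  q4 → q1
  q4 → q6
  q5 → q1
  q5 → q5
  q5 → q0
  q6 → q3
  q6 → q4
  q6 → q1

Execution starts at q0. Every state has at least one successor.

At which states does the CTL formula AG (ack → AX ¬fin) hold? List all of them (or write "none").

{q2}

States satisfying ack → AX ¬fin: {q1, q2, q3, q4, q5}.
States satisfying AG (ack → AX ¬fin): {q2}.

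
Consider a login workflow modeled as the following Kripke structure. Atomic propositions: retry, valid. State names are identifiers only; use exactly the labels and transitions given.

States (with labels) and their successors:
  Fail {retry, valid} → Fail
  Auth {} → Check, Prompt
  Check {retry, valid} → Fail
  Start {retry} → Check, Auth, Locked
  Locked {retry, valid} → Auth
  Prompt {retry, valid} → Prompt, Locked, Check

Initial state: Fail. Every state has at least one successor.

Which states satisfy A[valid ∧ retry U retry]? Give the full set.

{Fail, Check, Start, Locked, Prompt}

States satisfying valid ∧ retry: {Fail, Check, Locked, Prompt}.
States satisfying retry: {Fail, Check, Start, Locked, Prompt}.
States satisfying A[valid ∧ retry U retry]: {Fail, Check, Start, Locked, Prompt}.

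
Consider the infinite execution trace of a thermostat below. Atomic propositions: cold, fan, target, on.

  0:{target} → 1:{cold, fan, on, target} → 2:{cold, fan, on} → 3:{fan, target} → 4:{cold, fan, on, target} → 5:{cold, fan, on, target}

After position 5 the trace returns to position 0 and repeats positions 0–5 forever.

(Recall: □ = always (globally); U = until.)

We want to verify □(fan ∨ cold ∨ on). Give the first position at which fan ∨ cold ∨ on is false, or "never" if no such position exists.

At position 0 the labels are {target}, so fan ∨ cold ∨ on is false there. This is the first violation.

0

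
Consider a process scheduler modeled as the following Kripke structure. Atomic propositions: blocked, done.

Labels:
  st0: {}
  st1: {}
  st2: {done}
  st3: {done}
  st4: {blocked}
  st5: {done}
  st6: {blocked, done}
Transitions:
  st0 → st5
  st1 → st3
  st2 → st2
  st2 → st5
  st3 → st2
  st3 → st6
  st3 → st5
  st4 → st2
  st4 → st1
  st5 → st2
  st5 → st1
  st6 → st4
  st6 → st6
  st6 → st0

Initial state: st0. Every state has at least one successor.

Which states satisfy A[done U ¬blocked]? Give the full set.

States satisfying done: {st2, st3, st5, st6}.
States satisfying ¬blocked: {st0, st1, st2, st3, st5}.
States satisfying A[done U ¬blocked]: {st0, st1, st2, st3, st5}.

{st0, st1, st2, st3, st5}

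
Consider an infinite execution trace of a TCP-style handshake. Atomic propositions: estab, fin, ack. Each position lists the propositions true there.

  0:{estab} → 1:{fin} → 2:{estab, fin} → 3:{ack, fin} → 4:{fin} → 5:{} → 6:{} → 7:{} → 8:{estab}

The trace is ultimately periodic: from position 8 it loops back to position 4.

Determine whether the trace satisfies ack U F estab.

Holds

Walking from position 0: F estab first holds at position 0, and ack holds at every earlier position along the way, so ack U F estab holds.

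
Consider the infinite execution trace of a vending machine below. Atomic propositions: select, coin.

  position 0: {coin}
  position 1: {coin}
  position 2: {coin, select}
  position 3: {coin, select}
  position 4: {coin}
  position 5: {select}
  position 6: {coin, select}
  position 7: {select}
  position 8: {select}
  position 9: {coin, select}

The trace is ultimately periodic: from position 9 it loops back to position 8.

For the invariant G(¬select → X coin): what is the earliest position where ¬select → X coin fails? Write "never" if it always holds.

Check ¬select → X coin at each position in order: 0 ✓, 1 ✓, 2 ✓, 3 ✓.
At position 4 the labels are {coin} and the next position 5 has {select}, so ¬select → X coin is false there. This is the first violation.

4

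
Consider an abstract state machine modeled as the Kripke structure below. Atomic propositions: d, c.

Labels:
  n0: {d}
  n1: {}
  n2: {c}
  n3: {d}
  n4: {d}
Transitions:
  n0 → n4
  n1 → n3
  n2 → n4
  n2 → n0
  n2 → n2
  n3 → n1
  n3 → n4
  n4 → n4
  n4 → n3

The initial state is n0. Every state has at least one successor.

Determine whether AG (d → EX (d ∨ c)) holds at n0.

States satisfying d → EX (d ∨ c): {n0, n1, n2, n3, n4}.
States satisfying AG (d → EX (d ∨ c)): {n0, n1, n2, n3, n4}.
Every state reachable from n0 satisfies d → EX (d ∨ c).
n0 ∈ Sat(AG (d → EX (d ∨ c))).

Yes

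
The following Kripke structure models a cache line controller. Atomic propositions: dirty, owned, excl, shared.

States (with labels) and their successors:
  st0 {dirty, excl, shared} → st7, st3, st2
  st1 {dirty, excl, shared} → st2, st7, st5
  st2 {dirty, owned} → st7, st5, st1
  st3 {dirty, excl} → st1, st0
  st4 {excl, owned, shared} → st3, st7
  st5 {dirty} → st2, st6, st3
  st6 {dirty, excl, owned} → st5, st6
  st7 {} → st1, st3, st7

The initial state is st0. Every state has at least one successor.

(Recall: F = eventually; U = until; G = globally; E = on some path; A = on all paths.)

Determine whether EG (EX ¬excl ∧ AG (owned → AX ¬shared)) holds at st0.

States satisfying EX ¬excl ∧ AG (owned → AX ¬shared): ∅.
States satisfying EG (EX ¬excl ∧ AG (owned → AX ¬shared)): ∅.
No suitable path/successor from st0 witnesses the formula.
st0 ∉ Sat(EG (EX ¬excl ∧ AG (owned → AX ¬shared))).

Violated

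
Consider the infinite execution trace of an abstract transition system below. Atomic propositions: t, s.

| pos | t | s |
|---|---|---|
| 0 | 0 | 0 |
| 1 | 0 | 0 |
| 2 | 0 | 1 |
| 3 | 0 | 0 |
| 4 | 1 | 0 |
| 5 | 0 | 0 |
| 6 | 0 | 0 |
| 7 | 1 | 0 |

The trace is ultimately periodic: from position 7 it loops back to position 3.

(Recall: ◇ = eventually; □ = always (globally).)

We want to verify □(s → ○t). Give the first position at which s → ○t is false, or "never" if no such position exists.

2

Check s → ○t at each position in order: 0 ✓, 1 ✓.
At position 2 the labels are {s} and the next position 3 has {}, so s → ○t is false there. This is the first violation.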